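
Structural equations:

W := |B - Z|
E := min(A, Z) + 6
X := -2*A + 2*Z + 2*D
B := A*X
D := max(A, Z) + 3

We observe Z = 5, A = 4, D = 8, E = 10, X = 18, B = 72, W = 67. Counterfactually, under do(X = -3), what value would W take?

17

Under do(X=-3), the mechanism X := -2*A + 2*Z + 2*D is discarded; X is fixed at -3.
B = A*X  [with A=4, X=-3]  = -12
W = |B - Z|  [with B=-12, Z=5]  = 17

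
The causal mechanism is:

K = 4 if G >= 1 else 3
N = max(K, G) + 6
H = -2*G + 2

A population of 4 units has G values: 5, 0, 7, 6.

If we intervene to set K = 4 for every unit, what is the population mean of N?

11.5

do(K=4) breaks K's dependence on G. With K=4 fixed, N across the units is 11, 10, 13, 12, mean 11.5.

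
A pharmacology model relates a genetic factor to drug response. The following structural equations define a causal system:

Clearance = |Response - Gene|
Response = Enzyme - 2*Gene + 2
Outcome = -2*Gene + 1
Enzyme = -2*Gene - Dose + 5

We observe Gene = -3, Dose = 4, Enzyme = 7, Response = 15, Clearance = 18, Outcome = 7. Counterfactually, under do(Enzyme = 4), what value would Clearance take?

15

do(Enzyme=4) replaces the equation Enzyme = -2*Gene - Dose + 5 with the constant Enzyme = 4.
Response = Enzyme - 2*Gene + 2  [with Enzyme=4, Gene=-3]  = 12
Clearance = |Response - Gene|  [with Response=12, Gene=-3]  = 15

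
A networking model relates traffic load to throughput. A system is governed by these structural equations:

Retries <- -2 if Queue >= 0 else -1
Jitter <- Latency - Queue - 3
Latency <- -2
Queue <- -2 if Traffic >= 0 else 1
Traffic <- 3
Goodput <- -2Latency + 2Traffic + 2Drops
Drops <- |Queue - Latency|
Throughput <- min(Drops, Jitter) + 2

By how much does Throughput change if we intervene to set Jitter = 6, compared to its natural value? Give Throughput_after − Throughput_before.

3

Intervening sets Jitter = 6 and removes its equation (Jitter <- Latency - Queue - 3).
Queue = -2 if Traffic >= 0 else 1  [with Traffic=3]  = -2
Drops = |Queue - Latency|  [with Queue=-2, Latency=-2]  = 0
Throughput = min(Drops, Jitter) + 2  [with Drops=0, Jitter=6]  = 2
Without intervention: Queue = -2 if Traffic >= 0 else 1  [with Traffic=3]  = -2; Drops = |Queue - Latency|  [with Queue=-2, Latency=-2]  = 0; Jitter = Latency - Queue - 3  [with Latency=-2, Queue=-2]  = -3; Throughput = min(Drops, Jitter) + 2  [with Drops=0, Jitter=-3]  = -1.
Change = 2 − (-1) = 3.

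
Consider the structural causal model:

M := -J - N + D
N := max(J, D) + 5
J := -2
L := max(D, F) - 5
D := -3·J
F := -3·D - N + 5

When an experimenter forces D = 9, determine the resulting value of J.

Under do(D=9), the mechanism D := -3·J is discarded; D is fixed at 9.
J is not downstream of the intervention, so its value is determined by the original equations.

-2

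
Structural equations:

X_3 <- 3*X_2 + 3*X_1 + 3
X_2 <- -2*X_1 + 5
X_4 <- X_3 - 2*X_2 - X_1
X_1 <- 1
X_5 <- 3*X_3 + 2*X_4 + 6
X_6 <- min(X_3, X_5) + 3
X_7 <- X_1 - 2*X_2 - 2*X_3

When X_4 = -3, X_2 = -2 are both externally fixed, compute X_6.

3

The joint intervention fixes X_4 = -3, X_2 = -2, removing each variable's own equation.
X_3 = 3*X_2 + 3*X_1 + 3  [with X_2=-2, X_1=1]  = 0
X_5 = 3*X_3 + 2*X_4 + 6  [with X_3=0, X_4=-3]  = 0
X_6 = min(X_3, X_5) + 3  [with X_3=0, X_5=0]  = 3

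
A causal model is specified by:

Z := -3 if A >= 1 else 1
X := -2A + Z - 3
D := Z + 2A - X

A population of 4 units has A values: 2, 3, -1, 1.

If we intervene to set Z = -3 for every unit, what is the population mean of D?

8

The intervention sets Z=-3 in all 4 units regardless of A. Recomputing D per unit gives 11, 15, -1, 7; average 8.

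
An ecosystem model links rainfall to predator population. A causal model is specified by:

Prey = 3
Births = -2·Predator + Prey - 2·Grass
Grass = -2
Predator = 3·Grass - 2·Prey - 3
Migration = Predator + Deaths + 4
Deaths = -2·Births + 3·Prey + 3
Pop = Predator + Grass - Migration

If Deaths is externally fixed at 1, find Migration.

The intervention breaks the incoming arrows to Deaths: Deaths = -2·Births + 3·Prey + 3 no longer applies, and Deaths = 1.
Predator = 3·Grass - 2·Prey - 3  [with Grass=-2, Prey=3]  = -15
Migration = Predator + Deaths + 4  [with Predator=-15, Deaths=1]  = -10

-10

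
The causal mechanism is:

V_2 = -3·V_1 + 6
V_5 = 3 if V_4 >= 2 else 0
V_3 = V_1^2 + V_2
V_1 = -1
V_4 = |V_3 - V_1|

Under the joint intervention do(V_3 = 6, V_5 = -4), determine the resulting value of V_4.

The joint intervention fixes V_3 = 6, V_5 = -4, removing each variable's own equation.
V_4 = |V_3 - V_1|  [with V_3=6, V_1=-1]  = 7

7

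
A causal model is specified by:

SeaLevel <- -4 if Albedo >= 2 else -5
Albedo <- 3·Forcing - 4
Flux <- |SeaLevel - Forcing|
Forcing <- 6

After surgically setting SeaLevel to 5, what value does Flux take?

1

The intervention breaks the incoming arrows to SeaLevel: SeaLevel <- -4 if Albedo >= 2 else -5 no longer applies, and SeaLevel = 5.
Flux = |SeaLevel - Forcing|  [with SeaLevel=5, Forcing=6]  = 1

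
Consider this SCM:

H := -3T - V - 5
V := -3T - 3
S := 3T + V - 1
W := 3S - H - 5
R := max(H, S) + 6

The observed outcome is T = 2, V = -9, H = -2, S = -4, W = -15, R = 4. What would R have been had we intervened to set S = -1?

5

Under do(S=-1), the mechanism S := 3T + V - 1 is discarded; S is fixed at -1.
V = -3T - 3  [with T=2]  = -9
H = -3T - V - 5  [with T=2, V=-9]  = -2
R = max(H, S) + 6  [with H=-2, S=-1]  = 5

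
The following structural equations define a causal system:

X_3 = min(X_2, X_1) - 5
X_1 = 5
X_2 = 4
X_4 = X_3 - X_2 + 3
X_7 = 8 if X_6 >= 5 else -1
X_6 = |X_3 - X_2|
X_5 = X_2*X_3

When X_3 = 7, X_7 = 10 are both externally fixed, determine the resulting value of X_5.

28

Setting X_3 = 7, X_7 = 10 by intervention discards those variables' equations.
X_5 = X_2*X_3  [with X_2=4, X_3=7]  = 28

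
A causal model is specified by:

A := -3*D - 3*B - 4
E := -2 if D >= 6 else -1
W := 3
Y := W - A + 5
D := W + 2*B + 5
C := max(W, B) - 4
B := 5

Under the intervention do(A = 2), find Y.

6

The intervention breaks the incoming arrows to A: A := -3*D - 3*B - 4 no longer applies, and A = 2.
Y = W - A + 5  [with W=3, A=2]  = 6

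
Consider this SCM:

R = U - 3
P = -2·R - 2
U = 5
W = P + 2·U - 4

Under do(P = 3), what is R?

2

Under do(P=3), the mechanism P = -2·R - 2 is discarded; P is fixed at 3.
Since R is not a descendant of the intervened variable, it is unaffected.
R = U - 3  [with U=5]  = 2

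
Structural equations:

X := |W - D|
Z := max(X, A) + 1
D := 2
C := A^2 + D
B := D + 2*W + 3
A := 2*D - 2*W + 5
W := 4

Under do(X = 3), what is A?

Under do(X=3), the mechanism X := |W - D| is discarded; X is fixed at 3.
Since A is not a descendant of the intervened variable, it is unaffected.
A = 2*D - 2*W + 5  [with D=2, W=4]  = 1

1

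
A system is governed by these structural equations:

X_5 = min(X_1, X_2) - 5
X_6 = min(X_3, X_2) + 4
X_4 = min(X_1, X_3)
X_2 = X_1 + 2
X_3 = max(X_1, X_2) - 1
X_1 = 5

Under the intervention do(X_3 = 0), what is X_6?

4

The intervention breaks the incoming arrows to X_3: X_3 = max(X_1, X_2) - 1 no longer applies, and X_3 = 0.
X_2 = X_1 + 2  [with X_1=5]  = 7
X_6 = min(X_3, X_2) + 4  [with X_3=0, X_2=7]  = 4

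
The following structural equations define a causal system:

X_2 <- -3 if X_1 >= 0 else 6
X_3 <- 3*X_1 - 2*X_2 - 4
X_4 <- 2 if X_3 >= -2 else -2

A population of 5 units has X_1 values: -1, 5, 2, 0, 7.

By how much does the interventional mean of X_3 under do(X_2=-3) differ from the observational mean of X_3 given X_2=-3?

Under do(X_2=-3), X_2's equation is replaced by X_2=-3 for every unit. Per-unit X_3: -1, 17, 8, 2, 23. Mean = 9.8.
Observing X_2=-3 restricts to units where X_2's equation naturally yields -3: X_1 ∈ {5, 2, 0, 7}. In that subpopulation X_3 = 17, 8, 2, 23, mean 12.5.
Difference = 9.8 − 12.5 = -2.7.

-2.7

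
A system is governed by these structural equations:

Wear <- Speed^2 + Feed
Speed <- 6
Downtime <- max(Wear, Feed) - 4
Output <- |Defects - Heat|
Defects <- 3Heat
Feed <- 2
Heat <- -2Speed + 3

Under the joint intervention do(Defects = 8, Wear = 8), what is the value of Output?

17

Setting Defects = 8, Wear = 8 by intervention discards those variables' equations.
Heat = -2Speed + 3  [with Speed=6]  = -9
Output = |Defects - Heat|  [with Defects=8, Heat=-9]  = 17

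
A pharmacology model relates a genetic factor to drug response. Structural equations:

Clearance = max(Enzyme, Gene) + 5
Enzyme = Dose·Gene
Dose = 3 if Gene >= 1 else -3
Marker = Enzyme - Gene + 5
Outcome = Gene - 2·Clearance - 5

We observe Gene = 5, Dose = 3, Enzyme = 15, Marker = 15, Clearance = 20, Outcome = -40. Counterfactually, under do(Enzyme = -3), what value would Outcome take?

The intervention breaks the incoming arrows to Enzyme: Enzyme = Dose·Gene no longer applies, and Enzyme = -3.
Clearance = max(Enzyme, Gene) + 5  [with Enzyme=-3, Gene=5]  = 10
Outcome = Gene - 2·Clearance - 5  [with Gene=5, Clearance=10]  = -20

-20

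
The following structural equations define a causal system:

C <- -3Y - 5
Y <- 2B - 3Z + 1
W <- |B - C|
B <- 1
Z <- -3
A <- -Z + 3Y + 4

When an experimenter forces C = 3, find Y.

Under do(C=3), the mechanism C <- -3Y - 5 is discarded; C is fixed at 3.
Since Y is not a descendant of the intervened variable, it is unaffected.
Y = 2B - 3Z + 1  [with B=1, Z=-3]  = 12

12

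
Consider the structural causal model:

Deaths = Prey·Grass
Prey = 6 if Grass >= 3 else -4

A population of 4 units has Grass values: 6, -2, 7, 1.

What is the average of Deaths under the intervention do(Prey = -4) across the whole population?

-12

Every unit gets Prey=-4 under the intervention. Deaths values become -24, 8, -28, -4; E[Deaths|do(Prey=-4)] = -12.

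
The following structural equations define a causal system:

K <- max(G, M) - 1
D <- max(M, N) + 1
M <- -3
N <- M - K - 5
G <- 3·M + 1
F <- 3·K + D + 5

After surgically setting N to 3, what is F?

-3

Under do(N=3), the mechanism N <- M - K - 5 is discarded; N is fixed at 3.
G = 3·M + 1  [with M=-3]  = -8
K = max(G, M) - 1  [with G=-8, M=-3]  = -4
D = max(M, N) + 1  [with M=-3, N=3]  = 4
F = 3·K + D + 5  [with K=-4, D=4]  = -3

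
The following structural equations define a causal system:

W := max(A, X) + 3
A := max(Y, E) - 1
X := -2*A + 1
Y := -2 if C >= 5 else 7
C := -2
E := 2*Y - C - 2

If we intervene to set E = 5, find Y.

Under do(E=5), the mechanism E := 2*Y - C - 2 is discarded; E is fixed at 5.
Since Y is not a descendant of the intervened variable, it is unaffected.
Y = -2 if C >= 5 else 7  [with C=-2]  = 7

7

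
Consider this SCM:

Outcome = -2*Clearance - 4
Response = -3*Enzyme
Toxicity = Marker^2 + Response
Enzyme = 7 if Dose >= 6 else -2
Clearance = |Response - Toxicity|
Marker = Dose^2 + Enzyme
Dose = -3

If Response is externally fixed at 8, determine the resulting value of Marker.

7

Under do(Response=8), the mechanism Response = -3*Enzyme is discarded; Response is fixed at 8.
Since Marker is not a descendant of the intervened variable, it is unaffected.
Enzyme = 7 if Dose >= 6 else -2  [with Dose=-3]  = -2
Marker = Dose^2 + Enzyme  [with Dose=-3, Enzyme=-2]  = 7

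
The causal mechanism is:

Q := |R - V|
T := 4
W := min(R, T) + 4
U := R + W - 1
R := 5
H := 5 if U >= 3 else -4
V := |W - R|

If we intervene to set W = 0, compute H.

The intervention breaks the incoming arrows to W: W := min(R, T) + 4 no longer applies, and W = 0.
U = R + W - 1  [with R=5, W=0]  = 4
H = 5 if U >= 3 else -4  [with U=4]  = 5

5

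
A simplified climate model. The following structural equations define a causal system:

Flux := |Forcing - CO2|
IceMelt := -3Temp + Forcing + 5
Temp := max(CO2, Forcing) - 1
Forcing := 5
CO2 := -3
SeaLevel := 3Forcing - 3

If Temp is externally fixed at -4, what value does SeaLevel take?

12

do(Temp=-4) replaces the equation Temp := max(CO2, Forcing) - 1 with the constant Temp = -4.
SeaLevel is not downstream of the intervention, so its value is determined by the original equations.
SeaLevel = 3Forcing - 3  [with Forcing=5]  = 12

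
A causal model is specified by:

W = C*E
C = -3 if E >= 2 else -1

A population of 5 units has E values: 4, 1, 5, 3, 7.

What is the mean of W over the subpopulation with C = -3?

Observing C=-3 restricts to units where C's equation naturally yields -3: E ∈ {4, 5, 3, 7}. In that subpopulation W = -12, -15, -9, -21, mean -14.25.

-14.25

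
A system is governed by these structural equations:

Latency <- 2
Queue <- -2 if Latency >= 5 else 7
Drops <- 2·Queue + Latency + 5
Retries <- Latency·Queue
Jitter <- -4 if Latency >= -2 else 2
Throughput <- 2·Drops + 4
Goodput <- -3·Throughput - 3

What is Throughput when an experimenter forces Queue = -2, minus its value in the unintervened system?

Under do(Queue=-2), the mechanism Queue <- -2 if Latency >= 5 else 7 is discarded; Queue is fixed at -2.
Drops = 2·Queue + Latency + 5  [with Queue=-2, Latency=2]  = 3
Throughput = 2·Drops + 4  [with Drops=3]  = 10
Without intervention: Queue = -2 if Latency >= 5 else 7  [with Latency=2]  = 7; Drops = 2·Queue + Latency + 5  [with Queue=7, Latency=2]  = 21; Throughput = 2·Drops + 4  [with Drops=21]  = 46.
Change = 10 − 46 = -36.

-36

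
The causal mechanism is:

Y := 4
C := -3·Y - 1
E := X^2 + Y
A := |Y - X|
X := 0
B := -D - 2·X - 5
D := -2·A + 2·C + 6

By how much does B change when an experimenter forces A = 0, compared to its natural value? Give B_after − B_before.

-8

The intervention breaks the incoming arrows to A: A := |Y - X| no longer applies, and A = 0.
C = -3·Y - 1  [with Y=4]  = -13
D = -2·A + 2·C + 6  [with A=0, C=-13]  = -20
B = -D - 2·X - 5  [with D=-20, X=0]  = 15
Without intervention: A = |Y - X|  [with Y=4, X=0]  = 4; C = -3·Y - 1  [with Y=4]  = -13; D = -2·A + 2·C + 6  [with A=4, C=-13]  = -28; B = -D - 2·X - 5  [with D=-28, X=0]  = 23.
Change = 15 − 23 = -8.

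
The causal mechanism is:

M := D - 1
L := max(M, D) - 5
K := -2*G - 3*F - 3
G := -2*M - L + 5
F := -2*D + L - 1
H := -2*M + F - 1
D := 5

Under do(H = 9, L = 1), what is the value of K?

35

Under do(H = 9, L = 1), each intervened variable's structural equation is replaced by its fixed value.
M = D - 1  [with D=5]  = 4
G = -2*M - L + 5  [with M=4, L=1]  = -4
F = -2*D + L - 1  [with D=5, L=1]  = -10
K = -2*G - 3*F - 3  [with G=-4, F=-10]  = 35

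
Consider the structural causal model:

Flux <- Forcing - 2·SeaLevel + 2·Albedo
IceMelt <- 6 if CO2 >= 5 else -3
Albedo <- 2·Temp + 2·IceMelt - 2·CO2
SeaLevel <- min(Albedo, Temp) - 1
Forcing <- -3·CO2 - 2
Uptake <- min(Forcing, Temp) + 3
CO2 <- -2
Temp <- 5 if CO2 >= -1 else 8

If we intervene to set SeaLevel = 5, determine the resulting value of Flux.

Intervening sets SeaLevel = 5 and removes its equation (SeaLevel <- min(Albedo, Temp) - 1).
Forcing = -3·CO2 - 2  [with CO2=-2]  = 4
Temp = 5 if CO2 >= -1 else 8  [with CO2=-2]  = 8
IceMelt = 6 if CO2 >= 5 else -3  [with CO2=-2]  = -3
Albedo = 2·Temp + 2·IceMelt - 2·CO2  [with Temp=8, IceMelt=-3, CO2=-2]  = 14
Flux = Forcing - 2·SeaLevel + 2·Albedo  [with Forcing=4, SeaLevel=5, Albedo=14]  = 22

22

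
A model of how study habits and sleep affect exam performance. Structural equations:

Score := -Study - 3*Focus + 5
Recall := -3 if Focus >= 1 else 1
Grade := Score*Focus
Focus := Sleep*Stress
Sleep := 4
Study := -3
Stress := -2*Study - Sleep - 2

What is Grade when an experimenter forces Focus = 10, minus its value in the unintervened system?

-220

The intervention breaks the incoming arrows to Focus: Focus := Sleep*Stress no longer applies, and Focus = 10.
Score = -Study - 3*Focus + 5  [with Study=-3, Focus=10]  = -22
Grade = Score*Focus  [with Score=-22, Focus=10]  = -220
Without intervention: Stress = -2*Study - Sleep - 2  [with Study=-3, Sleep=4]  = 0; Focus = Sleep*Stress  [with Sleep=4, Stress=0]  = 0; Score = -Study - 3*Focus + 5  [with Study=-3, Focus=0]  = 8; Grade = Score*Focus  [with Score=8, Focus=0]  = 0.
Change = -220 − 0 = -220.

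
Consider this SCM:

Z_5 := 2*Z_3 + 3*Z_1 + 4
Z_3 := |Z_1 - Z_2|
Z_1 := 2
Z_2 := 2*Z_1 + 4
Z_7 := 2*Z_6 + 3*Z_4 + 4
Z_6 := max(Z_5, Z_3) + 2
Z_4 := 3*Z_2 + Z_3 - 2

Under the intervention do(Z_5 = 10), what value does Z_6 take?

12

The intervention breaks the incoming arrows to Z_5: Z_5 := 2*Z_3 + 3*Z_1 + 4 no longer applies, and Z_5 = 10.
Z_2 = 2*Z_1 + 4  [with Z_1=2]  = 8
Z_3 = |Z_1 - Z_2|  [with Z_1=2, Z_2=8]  = 6
Z_6 = max(Z_5, Z_3) + 2  [with Z_5=10, Z_3=6]  = 12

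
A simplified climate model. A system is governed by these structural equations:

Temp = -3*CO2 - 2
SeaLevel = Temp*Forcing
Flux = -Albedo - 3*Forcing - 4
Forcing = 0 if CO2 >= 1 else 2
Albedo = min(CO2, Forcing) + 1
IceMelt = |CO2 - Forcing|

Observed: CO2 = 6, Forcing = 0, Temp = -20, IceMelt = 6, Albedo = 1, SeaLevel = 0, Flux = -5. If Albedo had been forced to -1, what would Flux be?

Under do(Albedo=-1), the mechanism Albedo = min(CO2, Forcing) + 1 is discarded; Albedo is fixed at -1.
Forcing = 0 if CO2 >= 1 else 2  [with CO2=6]  = 0
Flux = -Albedo - 3*Forcing - 4  [with Albedo=-1, Forcing=0]  = -3

-3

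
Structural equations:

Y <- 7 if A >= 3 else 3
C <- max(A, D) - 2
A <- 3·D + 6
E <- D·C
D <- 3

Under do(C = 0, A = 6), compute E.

0

The joint intervention fixes C = 0, A = 6, removing each variable's own equation.
E = D·C  [with D=3, C=0]  = 0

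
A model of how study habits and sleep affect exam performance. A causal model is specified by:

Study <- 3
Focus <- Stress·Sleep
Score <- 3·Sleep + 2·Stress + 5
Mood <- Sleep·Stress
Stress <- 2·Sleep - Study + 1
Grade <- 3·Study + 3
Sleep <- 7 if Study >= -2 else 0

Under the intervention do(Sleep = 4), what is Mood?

24

Under do(Sleep=4), the mechanism Sleep <- 7 if Study >= -2 else 0 is discarded; Sleep is fixed at 4.
Stress = 2·Sleep - Study + 1  [with Sleep=4, Study=3]  = 6
Mood = Sleep·Stress  [with Sleep=4, Stress=6]  = 24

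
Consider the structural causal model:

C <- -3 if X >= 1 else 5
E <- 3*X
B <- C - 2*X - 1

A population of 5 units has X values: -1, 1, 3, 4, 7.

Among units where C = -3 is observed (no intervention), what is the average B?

E[B|C=-3] averages over only the 4 units with C=-3 (X = 1, 3, 4, 7): B = -6, -10, -12, -18, mean -11.5.

-11.5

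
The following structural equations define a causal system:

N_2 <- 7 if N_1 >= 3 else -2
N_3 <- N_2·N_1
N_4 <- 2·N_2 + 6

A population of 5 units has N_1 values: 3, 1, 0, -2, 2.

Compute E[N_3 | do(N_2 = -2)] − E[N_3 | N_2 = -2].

-1.1

do(N_2=-2) breaks N_2's dependence on N_1. With N_2=-2 fixed, N_3 across the units is -6, -2, 0, 4, -4, mean -1.6.
E[N_3|N_2=-2] averages over only the 4 units with N_2=-2 (N_1 = 1, 0, -2, 2): N_3 = -2, 0, 4, -4, mean -0.5.
Difference = -1.6 − (-0.5) = -1.1.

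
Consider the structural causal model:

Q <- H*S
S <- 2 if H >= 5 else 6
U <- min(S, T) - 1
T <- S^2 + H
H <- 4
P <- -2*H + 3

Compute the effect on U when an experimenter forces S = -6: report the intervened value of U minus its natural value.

Under do(S=-6), the mechanism S <- 2 if H >= 5 else 6 is discarded; S is fixed at -6.
T = S^2 + H  [with S=-6, H=4]  = 40
U = min(S, T) - 1  [with S=-6, T=40]  = -7
Without intervention: S = 2 if H >= 5 else 6  [with H=4]  = 6; T = S^2 + H  [with S=6, H=4]  = 40; U = min(S, T) - 1  [with S=6, T=40]  = 5.
Change = -7 − 5 = -12.

-12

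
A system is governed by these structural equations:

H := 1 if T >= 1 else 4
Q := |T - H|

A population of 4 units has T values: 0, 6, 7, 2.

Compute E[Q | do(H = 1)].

3.25

do(H=1) breaks H's dependence on T. With H=1 fixed, Q across the units is 1, 5, 6, 1, mean 3.25.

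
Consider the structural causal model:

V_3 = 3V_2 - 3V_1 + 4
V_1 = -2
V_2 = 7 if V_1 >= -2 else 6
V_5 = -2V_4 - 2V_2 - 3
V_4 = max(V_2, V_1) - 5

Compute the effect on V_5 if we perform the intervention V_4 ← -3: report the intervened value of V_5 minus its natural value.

Intervening sets V_4 = -3 and removes its equation (V_4 = max(V_2, V_1) - 5).
V_2 = 7 if V_1 >= -2 else 6  [with V_1=-2]  = 7
V_5 = -2V_4 - 2V_2 - 3  [with V_4=-3, V_2=7]  = -11
Without intervention: V_2 = 7 if V_1 >= -2 else 6  [with V_1=-2]  = 7; V_4 = max(V_2, V_1) - 5  [with V_2=7, V_1=-2]  = 2; V_5 = -2V_4 - 2V_2 - 3  [with V_4=2, V_2=7]  = -21.
Change = -11 − (-21) = 10.

10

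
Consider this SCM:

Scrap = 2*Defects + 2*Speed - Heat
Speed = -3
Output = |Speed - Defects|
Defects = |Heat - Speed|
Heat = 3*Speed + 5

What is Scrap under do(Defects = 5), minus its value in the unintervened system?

8

The intervention breaks the incoming arrows to Defects: Defects = |Heat - Speed| no longer applies, and Defects = 5.
Heat = 3*Speed + 5  [with Speed=-3]  = -4
Scrap = 2*Defects + 2*Speed - Heat  [with Defects=5, Speed=-3, Heat=-4]  = 8
Without intervention: Heat = 3*Speed + 5  [with Speed=-3]  = -4; Defects = |Heat - Speed|  [with Heat=-4, Speed=-3]  = 1; Scrap = 2*Defects + 2*Speed - Heat  [with Defects=1, Speed=-3, Heat=-4]  = 0.
Change = 8 − 0 = 8.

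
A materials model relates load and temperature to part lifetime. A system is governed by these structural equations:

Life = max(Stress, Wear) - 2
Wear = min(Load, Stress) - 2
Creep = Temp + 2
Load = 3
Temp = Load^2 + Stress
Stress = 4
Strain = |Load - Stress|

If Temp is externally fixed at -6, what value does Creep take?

Intervening sets Temp = -6 and removes its equation (Temp = Load^2 + Stress).
Creep = Temp + 2  [with Temp=-6]  = -4

-4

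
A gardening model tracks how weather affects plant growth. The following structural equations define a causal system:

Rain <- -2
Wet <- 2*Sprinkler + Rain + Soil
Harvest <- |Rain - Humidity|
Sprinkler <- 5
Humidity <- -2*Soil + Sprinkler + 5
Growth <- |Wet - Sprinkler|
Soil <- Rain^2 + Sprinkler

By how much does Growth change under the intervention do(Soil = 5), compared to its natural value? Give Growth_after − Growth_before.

do(Soil=5) replaces the equation Soil <- Rain^2 + Sprinkler with the constant Soil = 5.
Wet = 2*Sprinkler + Rain + Soil  [with Sprinkler=5, Rain=-2, Soil=5]  = 13
Growth = |Wet - Sprinkler|  [with Wet=13, Sprinkler=5]  = 8
Without intervention: Soil = Rain^2 + Sprinkler  [with Rain=-2, Sprinkler=5]  = 9; Wet = 2*Sprinkler + Rain + Soil  [with Sprinkler=5, Rain=-2, Soil=9]  = 17; Growth = |Wet - Sprinkler|  [with Wet=17, Sprinkler=5]  = 12.
Change = 8 − 12 = -4.

-4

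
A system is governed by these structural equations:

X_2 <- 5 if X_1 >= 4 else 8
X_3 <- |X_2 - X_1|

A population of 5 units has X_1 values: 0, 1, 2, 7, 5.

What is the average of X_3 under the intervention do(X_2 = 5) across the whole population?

2.8

do(X_2=5) breaks X_2's dependence on X_1. With X_2=5 fixed, X_3 across the units is 5, 4, 3, 2, 0, mean 2.8.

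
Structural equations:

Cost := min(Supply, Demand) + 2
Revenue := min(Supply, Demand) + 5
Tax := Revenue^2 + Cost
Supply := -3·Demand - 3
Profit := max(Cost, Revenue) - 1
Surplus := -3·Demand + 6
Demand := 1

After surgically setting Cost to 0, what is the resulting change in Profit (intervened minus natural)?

The intervention breaks the incoming arrows to Cost: Cost := min(Supply, Demand) + 2 no longer applies, and Cost = 0.
Supply = -3·Demand - 3  [with Demand=1]  = -6
Revenue = min(Supply, Demand) + 5  [with Supply=-6, Demand=1]  = -1
Profit = max(Cost, Revenue) - 1  [with Cost=0, Revenue=-1]  = -1
Without intervention: Supply = -3·Demand - 3  [with Demand=1]  = -6; Cost = min(Supply, Demand) + 2  [with Supply=-6, Demand=1]  = -4; Revenue = min(Supply, Demand) + 5  [with Supply=-6, Demand=1]  = -1; Profit = max(Cost, Revenue) - 1  [with Cost=-4, Revenue=-1]  = -2.
Change = -1 − (-2) = 1.

1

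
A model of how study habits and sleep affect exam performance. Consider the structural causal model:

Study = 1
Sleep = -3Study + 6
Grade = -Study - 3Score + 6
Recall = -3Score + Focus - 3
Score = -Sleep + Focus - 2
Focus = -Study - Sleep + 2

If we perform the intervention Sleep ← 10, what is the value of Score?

-21

Under do(Sleep=10), the mechanism Sleep = -3Study + 6 is discarded; Sleep is fixed at 10.
Focus = -Study - Sleep + 2  [with Study=1, Sleep=10]  = -9
Score = -Sleep + Focus - 2  [with Sleep=10, Focus=-9]  = -21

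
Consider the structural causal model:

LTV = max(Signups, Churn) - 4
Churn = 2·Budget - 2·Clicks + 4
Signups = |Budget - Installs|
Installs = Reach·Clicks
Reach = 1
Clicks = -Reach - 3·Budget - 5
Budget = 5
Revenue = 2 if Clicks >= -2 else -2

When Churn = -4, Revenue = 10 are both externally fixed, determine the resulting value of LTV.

The joint intervention fixes Churn = -4, Revenue = 10, removing each variable's own equation.
Clicks = -Reach - 3·Budget - 5  [with Reach=1, Budget=5]  = -21
Installs = Reach·Clicks  [with Reach=1, Clicks=-21]  = -21
Signups = |Budget - Installs|  [with Budget=5, Installs=-21]  = 26
LTV = max(Signups, Churn) - 4  [with Signups=26, Churn=-4]  = 22

22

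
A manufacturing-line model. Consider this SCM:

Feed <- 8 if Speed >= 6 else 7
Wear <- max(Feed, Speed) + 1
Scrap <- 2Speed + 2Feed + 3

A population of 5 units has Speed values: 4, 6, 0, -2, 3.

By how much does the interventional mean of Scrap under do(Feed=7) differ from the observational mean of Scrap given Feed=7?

The intervention sets Feed=7 in all 5 units regardless of Speed. Recomputing Scrap per unit gives 25, 29, 17, 13, 23; average 21.4.
Observing Feed=7 restricts to units where Feed's equation naturally yields 7: Speed ∈ {4, 0, -2, 3}. In that subpopulation Scrap = 25, 17, 13, 23, mean 19.5.
Difference = 21.4 − 19.5 = 1.9.

1.9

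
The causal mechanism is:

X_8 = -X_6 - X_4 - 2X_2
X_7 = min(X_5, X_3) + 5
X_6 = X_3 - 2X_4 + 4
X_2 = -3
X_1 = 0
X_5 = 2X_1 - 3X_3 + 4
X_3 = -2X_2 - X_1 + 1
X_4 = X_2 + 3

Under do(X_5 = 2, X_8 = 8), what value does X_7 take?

7

Setting X_5 = 2, X_8 = 8 by intervention discards those variables' equations.
X_3 = -2X_2 - X_1 + 1  [with X_2=-3, X_1=0]  = 7
X_7 = min(X_5, X_3) + 5  [with X_5=2, X_3=7]  = 7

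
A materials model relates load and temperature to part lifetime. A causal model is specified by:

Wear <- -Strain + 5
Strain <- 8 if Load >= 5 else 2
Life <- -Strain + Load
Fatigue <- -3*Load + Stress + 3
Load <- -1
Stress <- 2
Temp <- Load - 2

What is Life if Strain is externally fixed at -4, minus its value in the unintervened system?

The intervention breaks the incoming arrows to Strain: Strain <- 8 if Load >= 5 else 2 no longer applies, and Strain = -4.
Life = -Strain + Load  [with Strain=-4, Load=-1]  = 3
Without intervention: Strain = 8 if Load >= 5 else 2  [with Load=-1]  = 2; Life = -Strain + Load  [with Strain=2, Load=-1]  = -3.
Change = 3 − (-3) = 6.

6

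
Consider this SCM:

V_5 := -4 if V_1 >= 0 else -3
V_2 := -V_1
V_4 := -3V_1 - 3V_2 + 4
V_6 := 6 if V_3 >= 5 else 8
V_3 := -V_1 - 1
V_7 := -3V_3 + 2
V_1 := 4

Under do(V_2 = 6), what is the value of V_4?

Under do(V_2=6), the mechanism V_2 := -V_1 is discarded; V_2 is fixed at 6.
V_4 = -3V_1 - 3V_2 + 4  [with V_1=4, V_2=6]  = -26

-26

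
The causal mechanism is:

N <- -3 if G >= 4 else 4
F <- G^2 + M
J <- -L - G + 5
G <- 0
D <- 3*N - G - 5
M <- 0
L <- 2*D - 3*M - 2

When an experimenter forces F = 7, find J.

Under do(F=7), the mechanism F <- G^2 + M is discarded; F is fixed at 7.
Since J is not a descendant of the intervened variable, it is unaffected.
N = -3 if G >= 4 else 4  [with G=0]  = 4
D = 3*N - G - 5  [with N=4, G=0]  = 7
L = 2*D - 3*M - 2  [with D=7, M=0]  = 12
J = -L - G + 5  [with L=12, G=0]  = -7

-7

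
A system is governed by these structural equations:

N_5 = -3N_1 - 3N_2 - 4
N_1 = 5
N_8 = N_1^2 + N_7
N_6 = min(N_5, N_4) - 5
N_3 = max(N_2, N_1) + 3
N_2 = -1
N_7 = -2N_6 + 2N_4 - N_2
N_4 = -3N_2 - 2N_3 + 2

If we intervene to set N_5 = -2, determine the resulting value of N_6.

The intervention breaks the incoming arrows to N_5: N_5 = -3N_1 - 3N_2 - 4 no longer applies, and N_5 = -2.
N_3 = max(N_2, N_1) + 3  [with N_2=-1, N_1=5]  = 8
N_4 = -3N_2 - 2N_3 + 2  [with N_2=-1, N_3=8]  = -11
N_6 = min(N_5, N_4) - 5  [with N_5=-2, N_4=-11]  = -16

-16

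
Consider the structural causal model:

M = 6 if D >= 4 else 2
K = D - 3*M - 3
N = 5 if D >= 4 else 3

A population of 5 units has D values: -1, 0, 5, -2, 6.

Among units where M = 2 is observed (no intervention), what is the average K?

E[K|M=2] averages over only the 3 units with M=2 (D = -1, 0, -2): K = -10, -9, -11, mean -10.

-10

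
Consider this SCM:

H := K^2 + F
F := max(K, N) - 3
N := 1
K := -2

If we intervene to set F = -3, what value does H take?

The intervention breaks the incoming arrows to F: F := max(K, N) - 3 no longer applies, and F = -3.
H = K^2 + F  [with K=-2, F=-3]  = 1

1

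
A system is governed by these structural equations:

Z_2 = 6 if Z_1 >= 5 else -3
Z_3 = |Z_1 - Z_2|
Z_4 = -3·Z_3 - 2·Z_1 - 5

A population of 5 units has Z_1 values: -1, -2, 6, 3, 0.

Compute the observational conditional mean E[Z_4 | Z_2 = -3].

Observing Z_2=-3 restricts to units where Z_2's equation naturally yields -3: Z_1 ∈ {-1, -2, 3, 0}. In that subpopulation Z_4 = -9, -4, -29, -14, mean -14.

-14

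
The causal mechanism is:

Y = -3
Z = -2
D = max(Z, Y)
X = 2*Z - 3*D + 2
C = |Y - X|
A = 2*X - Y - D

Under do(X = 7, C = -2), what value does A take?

The joint intervention fixes X = 7, C = -2, removing each variable's own equation.
D = max(Z, Y)  [with Z=-2, Y=-3]  = -2
A = 2*X - Y - D  [with X=7, Y=-3, D=-2]  = 19

19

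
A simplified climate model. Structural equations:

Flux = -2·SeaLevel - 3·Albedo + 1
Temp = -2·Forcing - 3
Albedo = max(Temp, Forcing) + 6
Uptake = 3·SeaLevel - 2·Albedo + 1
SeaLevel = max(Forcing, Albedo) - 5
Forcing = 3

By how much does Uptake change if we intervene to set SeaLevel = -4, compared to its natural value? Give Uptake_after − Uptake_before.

Under do(SeaLevel=-4), the mechanism SeaLevel = max(Forcing, Albedo) - 5 is discarded; SeaLevel is fixed at -4.
Temp = -2·Forcing - 3  [with Forcing=3]  = -9
Albedo = max(Temp, Forcing) + 6  [with Temp=-9, Forcing=3]  = 9
Uptake = 3·SeaLevel - 2·Albedo + 1  [with SeaLevel=-4, Albedo=9]  = -29
Without intervention: Temp = -2·Forcing - 3  [with Forcing=3]  = -9; Albedo = max(Temp, Forcing) + 6  [with Temp=-9, Forcing=3]  = 9; SeaLevel = max(Forcing, Albedo) - 5  [with Forcing=3, Albedo=9]  = 4; Uptake = 3·SeaLevel - 2·Albedo + 1  [with SeaLevel=4, Albedo=9]  = -5.
Change = -29 − (-5) = -24.

-24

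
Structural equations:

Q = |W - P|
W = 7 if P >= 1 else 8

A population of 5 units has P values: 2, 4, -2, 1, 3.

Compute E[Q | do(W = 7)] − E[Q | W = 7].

The intervention sets W=7 in all 5 units regardless of P. Recomputing Q per unit gives 5, 3, 9, 6, 4; average 5.4.
Conditioning on W=7 selects the 4 unit(s) with P ∈ {2, 4, 1, 3}. Their Q values: 5, 3, 6, 4. Mean = 4.5.
Difference = 5.4 − 4.5 = 0.9.

0.9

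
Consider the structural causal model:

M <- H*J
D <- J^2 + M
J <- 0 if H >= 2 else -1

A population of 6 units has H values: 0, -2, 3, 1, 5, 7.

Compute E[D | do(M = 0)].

Under do(M=0), M's equation is replaced by M=0 for every unit. Per-unit D: 1, 1, 0, 1, 0, 0. Mean = 0.5.

0.5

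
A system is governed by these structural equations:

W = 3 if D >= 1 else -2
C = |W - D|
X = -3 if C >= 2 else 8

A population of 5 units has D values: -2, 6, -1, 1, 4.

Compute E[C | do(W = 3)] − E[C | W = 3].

1

The intervention sets W=3 in all 5 units regardless of D. Recomputing C per unit gives 5, 3, 4, 2, 1; average 3.
Conditioning on W=3 selects the 3 unit(s) with D ∈ {6, 1, 4}. Their C values: 3, 2, 1. Mean = 2.
Difference = 3 − 2 = 1.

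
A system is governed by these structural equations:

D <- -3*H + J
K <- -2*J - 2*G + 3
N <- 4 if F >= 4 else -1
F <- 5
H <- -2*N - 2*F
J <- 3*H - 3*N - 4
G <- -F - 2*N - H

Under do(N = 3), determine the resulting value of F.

5

Under do(N=3), the mechanism N <- 4 if F >= 4 else -1 is discarded; N is fixed at 3.
F is not downstream of the intervention, so its value is determined by the original equations.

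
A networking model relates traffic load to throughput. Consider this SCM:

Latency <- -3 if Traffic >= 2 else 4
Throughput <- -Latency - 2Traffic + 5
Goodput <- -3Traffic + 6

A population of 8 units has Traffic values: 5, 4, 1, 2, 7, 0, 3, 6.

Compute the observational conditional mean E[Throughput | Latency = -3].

Conditioning on Latency=-3 selects the 6 unit(s) with Traffic ∈ {5, 4, 2, 7, 3, 6}. Their Throughput values: -2, 0, 4, -6, 2, -4. Mean = -1.

-1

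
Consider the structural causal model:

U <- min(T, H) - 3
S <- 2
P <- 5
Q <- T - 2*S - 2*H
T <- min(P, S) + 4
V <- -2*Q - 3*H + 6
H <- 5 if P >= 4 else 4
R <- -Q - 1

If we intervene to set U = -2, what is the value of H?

Under do(U=-2), the mechanism U <- min(T, H) - 3 is discarded; U is fixed at -2.
No directed path runs from U to H, so H keeps its natural value.
H = 5 if P >= 4 else 4  [with P=5]  = 5

5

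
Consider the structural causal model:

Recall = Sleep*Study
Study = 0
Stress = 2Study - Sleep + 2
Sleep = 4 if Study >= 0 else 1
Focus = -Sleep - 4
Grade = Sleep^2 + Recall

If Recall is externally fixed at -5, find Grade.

11

The intervention breaks the incoming arrows to Recall: Recall = Sleep*Study no longer applies, and Recall = -5.
Sleep = 4 if Study >= 0 else 1  [with Study=0]  = 4
Grade = Sleep^2 + Recall  [with Sleep=4, Recall=-5]  = 11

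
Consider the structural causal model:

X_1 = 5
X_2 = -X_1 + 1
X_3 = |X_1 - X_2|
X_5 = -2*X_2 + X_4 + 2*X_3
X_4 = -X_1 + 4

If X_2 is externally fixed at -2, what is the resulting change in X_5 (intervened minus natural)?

do(X_2=-2) replaces the equation X_2 = -X_1 + 1 with the constant X_2 = -2.
X_3 = |X_1 - X_2|  [with X_1=5, X_2=-2]  = 7
X_4 = -X_1 + 4  [with X_1=5]  = -1
X_5 = -2*X_2 + X_4 + 2*X_3  [with X_2=-2, X_4=-1, X_3=7]  = 17
Without intervention: X_2 = -X_1 + 1  [with X_1=5]  = -4; X_3 = |X_1 - X_2|  [with X_1=5, X_2=-4]  = 9; X_4 = -X_1 + 4  [with X_1=5]  = -1; X_5 = -2*X_2 + X_4 + 2*X_3  [with X_2=-4, X_4=-1, X_3=9]  = 25.
Change = 17 − 25 = -8.

-8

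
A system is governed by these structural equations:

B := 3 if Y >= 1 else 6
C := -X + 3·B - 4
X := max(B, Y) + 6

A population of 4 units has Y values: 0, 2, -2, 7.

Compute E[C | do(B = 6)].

Under do(B=6), B's equation is replaced by B=6 for every unit. Per-unit C: 2, 2, 2, 1. Mean = 1.75.

1.75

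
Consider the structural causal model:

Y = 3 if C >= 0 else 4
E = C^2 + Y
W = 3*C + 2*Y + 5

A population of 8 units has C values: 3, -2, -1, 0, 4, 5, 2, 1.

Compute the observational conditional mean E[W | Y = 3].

18.5

E[W|Y=3] averages over only the 6 units with Y=3 (C = 3, 0, 4, 5, 2, 1): W = 20, 11, 23, 26, 17, 14, mean 18.5.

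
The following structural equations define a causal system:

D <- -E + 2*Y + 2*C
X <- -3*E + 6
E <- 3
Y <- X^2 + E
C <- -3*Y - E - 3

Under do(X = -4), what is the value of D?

-91

do(X=-4) replaces the equation X <- -3*E + 6 with the constant X = -4.
Y = X^2 + E  [with X=-4, E=3]  = 19
C = -3*Y - E - 3  [with Y=19, E=3]  = -63
D = -E + 2*Y + 2*C  [with E=3, Y=19, C=-63]  = -91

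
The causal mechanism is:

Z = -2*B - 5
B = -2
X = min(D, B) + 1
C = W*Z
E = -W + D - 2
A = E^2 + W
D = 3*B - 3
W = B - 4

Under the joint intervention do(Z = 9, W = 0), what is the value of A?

The joint intervention fixes Z = 9, W = 0, removing each variable's own equation.
D = 3*B - 3  [with B=-2]  = -9
E = -W + D - 2  [with W=0, D=-9]  = -11
A = E^2 + W  [with E=-11, W=0]  = 121

121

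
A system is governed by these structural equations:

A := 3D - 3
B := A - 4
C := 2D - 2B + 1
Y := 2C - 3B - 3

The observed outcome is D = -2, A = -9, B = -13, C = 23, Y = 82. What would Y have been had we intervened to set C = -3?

30

Intervening sets C = -3 and removes its equation (C := 2D - 2B + 1).
A = 3D - 3  [with D=-2]  = -9
B = A - 4  [with A=-9]  = -13
Y = 2C - 3B - 3  [with C=-3, B=-13]  = 30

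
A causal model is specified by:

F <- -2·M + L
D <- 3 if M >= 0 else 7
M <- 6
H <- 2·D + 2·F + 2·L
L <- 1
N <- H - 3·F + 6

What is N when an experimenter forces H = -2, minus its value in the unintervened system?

The intervention breaks the incoming arrows to H: H <- 2·D + 2·F + 2·L no longer applies, and H = -2.
F = -2·M + L  [with M=6, L=1]  = -11
N = H - 3·F + 6  [with H=-2, F=-11]  = 37
Without intervention: F = -2·M + L  [with M=6, L=1]  = -11; D = 3 if M >= 0 else 7  [with M=6]  = 3; H = 2·D + 2·F + 2·L  [with D=3, F=-11, L=1]  = -14; N = H - 3·F + 6  [with H=-14, F=-11]  = 25.
Change = 37 − 25 = 12.

12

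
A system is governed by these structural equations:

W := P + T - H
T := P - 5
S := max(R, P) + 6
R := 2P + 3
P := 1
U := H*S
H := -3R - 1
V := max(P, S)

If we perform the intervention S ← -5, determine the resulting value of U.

80

The intervention breaks the incoming arrows to S: S := max(R, P) + 6 no longer applies, and S = -5.
R = 2P + 3  [with P=1]  = 5
H = -3R - 1  [with R=5]  = -16
U = H*S  [with H=-16, S=-5]  = 80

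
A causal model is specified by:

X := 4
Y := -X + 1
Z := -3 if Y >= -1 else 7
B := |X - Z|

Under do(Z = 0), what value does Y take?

Under do(Z=0), the mechanism Z := -3 if Y >= -1 else 7 is discarded; Z is fixed at 0.
Since Y is not a descendant of the intervened variable, it is unaffected.
Y = -X + 1  [with X=4]  = -3

-3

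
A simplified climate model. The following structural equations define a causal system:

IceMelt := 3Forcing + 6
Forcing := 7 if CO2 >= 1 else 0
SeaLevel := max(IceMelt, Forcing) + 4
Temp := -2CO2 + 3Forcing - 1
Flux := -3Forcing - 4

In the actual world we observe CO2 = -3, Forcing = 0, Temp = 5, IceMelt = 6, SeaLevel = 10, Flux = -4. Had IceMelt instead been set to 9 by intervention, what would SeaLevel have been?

Intervening sets IceMelt = 9 and removes its equation (IceMelt := 3Forcing + 6).
Forcing = 7 if CO2 >= 1 else 0  [with CO2=-3]  = 0
SeaLevel = max(IceMelt, Forcing) + 4  [with IceMelt=9, Forcing=0]  = 13

13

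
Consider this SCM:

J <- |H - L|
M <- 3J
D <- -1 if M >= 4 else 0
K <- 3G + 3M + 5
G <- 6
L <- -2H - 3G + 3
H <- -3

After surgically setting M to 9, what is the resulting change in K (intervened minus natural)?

The intervention breaks the incoming arrows to M: M <- 3J no longer applies, and M = 9.
K = 3G + 3M + 5  [with G=6, M=9]  = 50
Without intervention: L = -2H - 3G + 3  [with H=-3, G=6]  = -9; J = |H - L|  [with H=-3, L=-9]  = 6; M = 3J  [with J=6]  = 18; K = 3G + 3M + 5  [with G=6, M=18]  = 77.
Change = 50 − 77 = -27.

-27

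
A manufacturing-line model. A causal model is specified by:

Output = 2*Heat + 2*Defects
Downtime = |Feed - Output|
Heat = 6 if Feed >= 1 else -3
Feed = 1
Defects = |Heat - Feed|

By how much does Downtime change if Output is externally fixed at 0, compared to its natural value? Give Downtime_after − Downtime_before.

-20

Intervening sets Output = 0 and removes its equation (Output = 2*Heat + 2*Defects).
Downtime = |Feed - Output|  [with Feed=1, Output=0]  = 1
Without intervention: Heat = 6 if Feed >= 1 else -3  [with Feed=1]  = 6; Defects = |Heat - Feed|  [with Heat=6, Feed=1]  = 5; Output = 2*Heat + 2*Defects  [with Heat=6, Defects=5]  = 22; Downtime = |Feed - Output|  [with Feed=1, Output=22]  = 21.
Change = 1 − 21 = -20.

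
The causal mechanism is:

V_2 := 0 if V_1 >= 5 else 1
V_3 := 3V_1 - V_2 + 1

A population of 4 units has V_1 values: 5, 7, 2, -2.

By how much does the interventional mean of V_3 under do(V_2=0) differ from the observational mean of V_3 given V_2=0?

-9

Every unit gets V_2=0 under the intervention. V_3 values become 16, 22, 7, -5; E[V_3|do(V_2=0)] = 10.
Observing V_2=0 restricts to units where V_2's equation naturally yields 0: V_1 ∈ {5, 7}. In that subpopulation V_3 = 16, 22, mean 19.
Difference = 10 − 19 = -9.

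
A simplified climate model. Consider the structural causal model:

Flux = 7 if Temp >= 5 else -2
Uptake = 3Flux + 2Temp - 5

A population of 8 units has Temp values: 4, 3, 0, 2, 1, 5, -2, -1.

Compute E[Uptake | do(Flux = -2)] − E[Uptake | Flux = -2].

1

The intervention sets Flux=-2 in all 8 units regardless of Temp. Recomputing Uptake per unit gives -3, -5, -11, -7, -9, -1, -15, -13; average -8.
Observing Flux=-2 restricts to units where Flux's equation naturally yields -2: Temp ∈ {4, 3, 0, 2, 1, -2, -1}. In that subpopulation Uptake = -3, -5, -11, -7, -9, -15, -13, mean -9.
Difference = -8 − (-9) = 1.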